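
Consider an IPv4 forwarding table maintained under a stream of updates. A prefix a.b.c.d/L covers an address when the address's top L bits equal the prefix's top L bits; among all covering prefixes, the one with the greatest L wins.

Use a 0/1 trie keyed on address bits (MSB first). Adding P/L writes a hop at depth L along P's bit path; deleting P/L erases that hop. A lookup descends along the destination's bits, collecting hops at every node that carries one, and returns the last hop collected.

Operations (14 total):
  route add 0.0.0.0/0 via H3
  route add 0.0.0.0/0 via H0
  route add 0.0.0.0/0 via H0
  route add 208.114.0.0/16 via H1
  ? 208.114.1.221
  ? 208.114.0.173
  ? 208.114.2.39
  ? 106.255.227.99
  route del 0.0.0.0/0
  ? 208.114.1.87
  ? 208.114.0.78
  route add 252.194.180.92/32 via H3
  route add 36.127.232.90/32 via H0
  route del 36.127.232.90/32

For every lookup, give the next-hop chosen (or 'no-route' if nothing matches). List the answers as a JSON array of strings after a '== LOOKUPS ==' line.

Trace:
  add 0.0.0.0/0 -> H3 at depth 0
  add 0.0.0.0/0 -> H0 at depth 0
  add 0.0.0.0/0 -> H0 at depth 0
  add 208.114.0.0/16 -> H1 at depth 16
  Q 208.114.1.221: descend 1101000001110010 ; hops seen [H0,H1] ; pick H1
  Q 208.114.0.173: descend 1101000001110010 ; hops seen [H0,H1] ; pick H1
  Q 208.114.2.39: descend 1101000001110010 ; hops seen [H0,H1] ; pick H1
  Q 106.255.227.99: descend ε ; hops seen [H0] ; pick H0
  del 0.0.0.0/0 (clear depth 0)
  Q 208.114.1.87: descend 1101000001110010 ; hops seen [H1] ; pick H1
  Q 208.114.0.78: descend 1101000001110010 ; hops seen [H1] ; pick H1
  add 252.194.180.92/32 -> H3 at depth 32
  add 36.127.232.90/32 -> H0 at depth 32
  del 36.127.232.90/32 (clear depth 32)

== LOOKUPS ==
["H1","H1","H1","H0","H1","H1"]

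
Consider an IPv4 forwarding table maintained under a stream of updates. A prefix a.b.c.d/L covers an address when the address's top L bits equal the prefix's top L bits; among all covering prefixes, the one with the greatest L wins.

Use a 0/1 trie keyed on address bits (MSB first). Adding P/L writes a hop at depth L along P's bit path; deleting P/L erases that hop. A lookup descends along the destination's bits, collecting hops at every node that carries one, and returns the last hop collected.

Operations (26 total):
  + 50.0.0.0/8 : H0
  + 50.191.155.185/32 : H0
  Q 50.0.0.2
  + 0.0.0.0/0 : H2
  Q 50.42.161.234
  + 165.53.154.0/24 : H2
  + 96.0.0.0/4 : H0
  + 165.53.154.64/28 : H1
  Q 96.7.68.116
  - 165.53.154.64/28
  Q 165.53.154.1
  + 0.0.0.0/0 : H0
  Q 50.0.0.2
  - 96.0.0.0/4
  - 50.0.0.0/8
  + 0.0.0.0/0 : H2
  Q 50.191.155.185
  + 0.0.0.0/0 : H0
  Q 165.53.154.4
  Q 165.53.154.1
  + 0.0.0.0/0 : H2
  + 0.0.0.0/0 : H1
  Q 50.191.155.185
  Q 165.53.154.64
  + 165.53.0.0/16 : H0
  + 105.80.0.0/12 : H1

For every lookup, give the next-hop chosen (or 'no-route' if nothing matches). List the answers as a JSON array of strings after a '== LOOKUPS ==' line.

Trace:
  + 50.0.0.0/8 (H0) depth=8
  + 50.191.155.185/32 (H0) depth=32
  lookup 50.0.0.2: bits 00110010 walk d0:-→d1:-→d2:-→d3:-→d4:-→d5:-→d6:-→d7:-→d8:H0 -> H0
  + 0.0.0.0/0 (H2) depth=0
  lookup 50.42.161.234: bits 00110010 walk d0:H2→d1:-→d2:-→d3:-→d4:-→d5:-→d6:-→d7:-→d8:H0 -> H0
  + 165.53.154.0/24 (H2) depth=24
  + 96.0.0.0/4 (H0) depth=4
  + 165.53.154.64/28 (H1) depth=28
  lookup 96.7.68.116: bits 0110 walk d0:H2→d1:-→d2:-→d3:-→d4:H0 -> H0
  del 165.53.154.64/28 (clear depth 28)
  lookup 165.53.154.1: bits 1010010100110101100110100 walk d0:H2→d1:-→d2:-→d3:-→d4:-→d5:-→d6:-→d7:-→d8:-→d9:-→d10:-→d11:-→d12:-→d13:-→d14:-→d15:-→d16:-→d17:-→d18:-→d19:-→d20:-→d21:-→d22:-→d23:-→d24:H2→d25:- -> H2
  + 0.0.0.0/0 (H0) depth=0
  lookup 50.0.0.2: bits 00110010 walk d0:H0→d1:-→d2:-→d3:-→d4:-→d5:-→d6:-→d7:-→d8:H0 -> H0
  del 96.0.0.0/4 (clear depth 4)
  del 50.0.0.0/8 (clear depth 8)
  + 0.0.0.0/0 (H2) depth=0
  lookup 50.191.155.185: bits 00110010101111111001101110111001 walk d0:H2→d1:-→d2:-→d3:-→d4:-→d5:-→d6:-→d7:-→d8:-→d9:-→d10:-→d11:-→d12:-→d13:-→d14:-→d15:-→d16:-→d17:-→d18:-→d19:-→d20:-→d21:-→d22:-→d23:-→d24:-→d25:-→d26:-→d27:-→d28:-→d29:-→d30:-→d31:-→d32:H0 -> H0
  + 0.0.0.0/0 (H0) depth=0
  lookup 165.53.154.4: bits 1010010100110101100110100 walk d0:H0→d1:-→d2:-→d3:-→d4:-→d5:-→d6:-→d7:-→d8:-→d9:-→d10:-→d11:-→d12:-→d13:-→d14:-→d15:-→d16:-→d17:-→d18:-→d19:-→d20:-→d21:-→d22:-→d23:-→d24:H2→d25:- -> H2
  lookup 165.53.154.1: bits 1010010100110101100110100 walk d0:H0→d1:-→d2:-→d3:-→d4:-→d5:-→d6:-→d7:-→d8:-→d9:-→d10:-→d11:-→d12:-→d13:-→d14:-→d15:-→d16:-→d17:-→d18:-→d19:-→d20:-→d21:-→d22:-→d23:-→d24:H2→d25:- -> H2
  + 0.0.0.0/0 (H2) depth=0
  + 0.0.0.0/0 (H1) depth=0
  lookup 50.191.155.185: bits 00110010101111111001101110111001 walk d0:H1→d1:-→d2:-→d3:-→d4:-→d5:-→d6:-→d7:-→d8:-→d9:-→d10:-→d11:-→d12:-→d13:-→d14:-→d15:-→d16:-→d17:-→d18:-→d19:-→d20:-→d21:-→d22:-→d23:-→d24:-→d25:-→d26:-→d27:-→d28:-→d29:-→d30:-→d31:-→d32:H0 -> H0
  lookup 165.53.154.64: bits 1010010100110101100110100100 walk d0:H1→d1:-→d2:-→d3:-→d4:-→d5:-→d6:-→d7:-→d8:-→d9:-→d10:-→d11:-→d12:-→d13:-→d14:-→d15:-→d16:-→d17:-→d18:-→d19:-→d20:-→d21:-→d22:-→d23:-→d24:H2→d25:-→d26:-→d27:-→d28:- -> H2
  + 165.53.0.0/16 (H0) depth=16
  + 105.80.0.0/12 (H1) depth=12

== LOOKUPS ==
["H0","H0","H0","H2","H0","H0","H2","H2","H0","H2"]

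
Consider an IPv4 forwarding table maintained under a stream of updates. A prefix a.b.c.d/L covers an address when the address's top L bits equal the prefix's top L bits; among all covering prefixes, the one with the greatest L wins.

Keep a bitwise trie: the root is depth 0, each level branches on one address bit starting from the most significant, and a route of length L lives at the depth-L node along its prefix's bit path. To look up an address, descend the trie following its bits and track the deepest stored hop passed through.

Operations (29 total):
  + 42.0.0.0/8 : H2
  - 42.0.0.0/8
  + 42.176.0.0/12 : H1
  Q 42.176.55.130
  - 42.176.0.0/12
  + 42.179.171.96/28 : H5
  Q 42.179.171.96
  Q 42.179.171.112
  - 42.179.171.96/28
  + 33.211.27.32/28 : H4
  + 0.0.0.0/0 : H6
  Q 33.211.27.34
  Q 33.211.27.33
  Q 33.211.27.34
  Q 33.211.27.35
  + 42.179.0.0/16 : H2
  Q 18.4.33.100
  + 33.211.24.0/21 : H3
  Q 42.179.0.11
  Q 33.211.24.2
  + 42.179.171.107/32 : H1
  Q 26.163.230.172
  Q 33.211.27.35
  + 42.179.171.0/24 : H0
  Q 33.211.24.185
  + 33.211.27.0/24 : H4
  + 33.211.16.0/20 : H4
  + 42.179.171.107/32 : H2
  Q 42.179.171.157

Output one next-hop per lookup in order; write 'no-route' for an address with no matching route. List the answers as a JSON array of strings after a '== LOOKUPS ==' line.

Trace:
  + 42.0.0.0/8 (H2) depth=8
  del 42.0.0.0/8 (clear depth 8)
  + 42.176.0.0/12 (H1) depth=12
  lookup 42.176.55.130: bits 001010101011 walk d0:-→d1:-→d2:-→d3:-→d4:-→d5:-→d6:-→d7:-→d8:-→d9:-→d10:-→d11:-→d12:H1 -> H1
  del 42.176.0.0/12 (clear depth 12)
  + 42.179.171.96/28 (H5) depth=28
  lookup 42.179.171.96: bits 0010101010110011101010110110 walk d0:-→d1:-→d2:-→d3:-→d4:-→d5:-→d6:-→d7:-→d8:-→d9:-→d10:-→d11:-→d12:-→d13:-→d14:-→d15:-→d16:-→d17:-→d18:-→d19:-→d20:-→d21:-→d22:-→d23:-→d24:-→d25:-→d26:-→d27:-→d28:H5 -> H5
  lookup 42.179.171.112: bits 001010101011001110101011011 walk d0:-→d1:-→d2:-→d3:-→d4:-→d5:-→d6:-→d7:-→d8:-→d9:-→d10:-→d11:-→d12:-→d13:-→d14:-→d15:-→d16:-→d17:-→d18:-→d19:-→d20:-→d21:-→d22:-→d23:-→d24:-→d25:-→d26:-→d27:- -> no-route
  del 42.179.171.96/28 (clear depth 28)
  + 33.211.27.32/28 (H4) depth=28
  + 0.0.0.0/0 (H6) depth=0
  lookup 33.211.27.34: bits 0010000111010011000110110010 walk d0:H6→d1:-→d2:-→d3:-→d4:-→d5:-→d6:-→d7:-→d8:-→d9:-→d10:-→d11:-→d12:-→d13:-→d14:-→d15:-→d16:-→d17:-→d18:-→d19:-→d20:-→d21:-→d22:-→d23:-→d24:-→d25:-→d26:-→d27:-→d28:H4 -> H4
  lookup 33.211.27.33: bits 0010000111010011000110110010 walk d0:H6→d1:-→d2:-→d3:-→d4:-→d5:-→d6:-→d7:-→d8:-→d9:-→d10:-→d11:-→d12:-→d13:-→d14:-→d15:-→d16:-→d17:-→d18:-→d19:-→d20:-→d21:-→d22:-→d23:-→d24:-→d25:-→d26:-→d27:-→d28:H4 -> H4
  lookup 33.211.27.34: bits 0010000111010011000110110010 walk d0:H6→d1:-→d2:-→d3:-→d4:-→d5:-→d6:-→d7:-→d8:-→d9:-→d10:-→d11:-→d12:-→d13:-→d14:-→d15:-→d16:-→d17:-→d18:-→d19:-→d20:-→d21:-→d22:-→d23:-→d24:-→d25:-→d26:-→d27:-→d28:H4 -> H4
  lookup 33.211.27.35: bits 0010000111010011000110110010 walk d0:H6→d1:-→d2:-→d3:-→d4:-→d5:-→d6:-→d7:-→d8:-→d9:-→d10:-→d11:-→d12:-→d13:-→d14:-→d15:-→d16:-→d17:-→d18:-→d19:-→d20:-→d21:-→d22:-→d23:-→d24:-→d25:-→d26:-→d27:-→d28:H4 -> H4
  + 42.179.0.0/16 (H2) depth=16
  lookup 18.4.33.100: bits 00 walk d0:H6→d1:-→d2:- -> H6
  + 33.211.24.0/21 (H3) depth=21
  lookup 42.179.0.11: bits 0010101010110011 walk d0:H6→d1:-→d2:-→d3:-→d4:-→d5:-→d6:-→d7:-→d8:-→d9:-→d10:-→d11:-→d12:-→d13:-→d14:-→d15:-→d16:H2 -> H2
  lookup 33.211.24.2: bits 0010000111010011000110 walk d0:H6→d1:-→d2:-→d3:-→d4:-→d5:-→d6:-→d7:-→d8:-→d9:-→d10:-→d11:-→d12:-→d13:-→d14:-→d15:-→d16:-→d17:-→d18:-→d19:-→d20:-→d21:H3→d22:- -> H3
  + 42.179.171.107/32 (H1) depth=32
  lookup 26.163.230.172: bits 00 walk d0:H6→d1:-→d2:- -> H6
  lookup 33.211.27.35: bits 0010000111010011000110110010 walk d0:H6→d1:-→d2:-→d3:-→d4:-→d5:-→d6:-→d7:-→d8:-→d9:-→d10:-→d11:-→d12:-→d13:-→d14:-→d15:-→d16:-→d17:-→d18:-→d19:-→d20:-→d21:H3→d22:-→d23:-→d24:-→d25:-→d26:-→d27:-→d28:H4 -> H4
  + 42.179.171.0/24 (H0) depth=24
  lookup 33.211.24.185: bits 0010000111010011000110 walk d0:H6→d1:-→d2:-→d3:-→d4:-→d5:-→d6:-→d7:-→d8:-→d9:-→d10:-→d11:-→d12:-→d13:-→d14:-→d15:-→d16:-→d17:-→d18:-→d19:-→d20:-→d21:H3→d22:- -> H3
  + 33.211.27.0/24 (H4) depth=24
  + 33.211.16.0/20 (H4) depth=20
  + 42.179.171.107/32 (H2) depth=32
  lookup 42.179.171.157: bits 001010101011001110101011 walk d0:H6→d1:-→d2:-→d3:-→d4:-→d5:-→d6:-→d7:-→d8:-→d9:-→d10:-→d11:-→d12:-→d13:-→d14:-→d15:-→d16:H2→d17:-→d18:-→d19:-→d20:-→d21:-→d22:-→d23:-→d24:H0 -> H0

== LOOKUPS ==
["H1","H5","no-route","H4","H4","H4","H4","H6","H2","H3","H6","H4","H3","H0"]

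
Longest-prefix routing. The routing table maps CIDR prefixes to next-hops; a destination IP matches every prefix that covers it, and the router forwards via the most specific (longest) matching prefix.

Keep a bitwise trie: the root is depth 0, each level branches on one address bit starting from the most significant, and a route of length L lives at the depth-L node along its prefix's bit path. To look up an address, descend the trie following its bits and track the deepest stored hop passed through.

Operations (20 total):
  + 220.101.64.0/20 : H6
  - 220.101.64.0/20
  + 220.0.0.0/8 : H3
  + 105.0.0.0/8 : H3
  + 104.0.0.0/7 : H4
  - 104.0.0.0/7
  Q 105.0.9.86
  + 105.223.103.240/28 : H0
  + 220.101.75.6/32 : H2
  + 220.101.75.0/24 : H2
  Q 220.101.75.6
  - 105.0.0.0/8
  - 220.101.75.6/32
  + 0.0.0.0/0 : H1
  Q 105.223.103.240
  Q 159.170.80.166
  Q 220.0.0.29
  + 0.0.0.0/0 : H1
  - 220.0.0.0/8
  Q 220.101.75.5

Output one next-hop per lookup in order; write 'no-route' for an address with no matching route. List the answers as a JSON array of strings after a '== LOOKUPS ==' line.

Apply in order:
  + 220.101.64.0/20 (H6) depth=20
  - 220.101.64.0/20 clear@20
  + 220.0.0.0/8 (H3) depth=8
  + 105.0.0.0/8 (H3) depth=8
  + 104.0.0.0/7 (H4) depth=7
  - 104.0.0.0/7 clear@7
  lookup 105.0.9.86: bits 01101001 walk d0:-→d1:-→d2:-→d3:-→d4:-→d5:-→d6:-→d7:-→d8:H3 -> H3
  + 105.223.103.240/28 (H0) depth=28
  + 220.101.75.6/32 (H2) depth=32
  + 220.101.75.0/24 (H2) depth=24
  lookup 220.101.75.6: bits 11011100011001010100101100000110 walk d0:-→d1:-→d2:-→d3:-→d4:-→d5:-→d6:-→d7:-→d8:H3→d9:-→d10:-→d11:-→d12:-→d13:-→d14:-→d15:-→d16:-→d17:-→d18:-→d19:-→d20:-→d21:-→d22:-→d23:-→d24:H2→d25:-→d26:-→d27:-→d28:-→d29:-→d30:-→d31:-→d32:H2 -> H2
  - 105.0.0.0/8 clear@8
  - 220.101.75.6/32 clear@32
  + 0.0.0.0/0 (H1) depth=0
  lookup 105.223.103.240: bits 0110100111011111011001111111 walk d0:H1→d1:-→d2:-→d3:-→d4:-→d5:-→d6:-→d7:-→d8:-→d9:-→d10:-→d11:-→d12:-→d13:-→d14:-→d15:-→d16:-→d17:-→d18:-→d19:-→d20:-→d21:-→d22:-→d23:-→d24:-→d25:-→d26:-→d27:-→d28:H0 -> H0
  lookup 159.170.80.166: bits 1 walk d0:H1→d1:- -> H1
  lookup 220.0.0.29: bits 110111000 walk d0:H1→d1:-→d2:-→d3:-→d4:-→d5:-→d6:-→d7:-→d8:H3→d9:- -> H3
  + 0.0.0.0/0 (H1) depth=0
  - 220.0.0.0/8 clear@8
  lookup 220.101.75.5: bits 110111000110010101001011000001 walk d0:H1→d1:-→d2:-→d3:-→d4:-→d5:-→d6:-→d7:-→d8:-→d9:-→d10:-→d11:-→d12:-→d13:-→d14:-→d15:-→d16:-→d17:-→d18:-→d19:-→d20:-→d21:-→d22:-→d23:-→d24:H2→d25:-→d26:-→d27:-→d28:-→d29:-→d30:- -> H2

== LOOKUPS ==
["H3","H2","H0","H1","H3","H2"]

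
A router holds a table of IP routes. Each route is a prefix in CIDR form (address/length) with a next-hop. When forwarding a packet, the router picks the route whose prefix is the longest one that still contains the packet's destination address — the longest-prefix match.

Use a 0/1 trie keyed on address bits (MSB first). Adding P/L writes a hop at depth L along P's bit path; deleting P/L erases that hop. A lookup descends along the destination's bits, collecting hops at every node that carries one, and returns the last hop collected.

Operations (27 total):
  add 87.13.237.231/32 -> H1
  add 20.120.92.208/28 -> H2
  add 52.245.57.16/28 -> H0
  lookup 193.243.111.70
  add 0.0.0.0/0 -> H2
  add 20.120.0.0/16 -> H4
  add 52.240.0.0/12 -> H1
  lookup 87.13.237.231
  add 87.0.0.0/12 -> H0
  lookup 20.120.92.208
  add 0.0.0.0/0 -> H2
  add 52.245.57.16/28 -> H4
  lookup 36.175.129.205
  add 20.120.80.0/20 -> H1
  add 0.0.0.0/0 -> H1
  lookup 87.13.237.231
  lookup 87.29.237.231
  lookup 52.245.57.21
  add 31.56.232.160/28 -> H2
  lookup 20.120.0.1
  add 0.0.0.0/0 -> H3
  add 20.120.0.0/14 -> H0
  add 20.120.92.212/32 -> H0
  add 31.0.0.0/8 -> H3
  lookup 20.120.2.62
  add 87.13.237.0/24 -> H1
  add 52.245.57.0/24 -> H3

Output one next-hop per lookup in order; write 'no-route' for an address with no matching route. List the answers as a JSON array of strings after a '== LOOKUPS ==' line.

Process each operation:
  add 87.13.237.231/32 -> H1 at depth 32
  add 20.120.92.208/28 -> H2 at depth 28
  add 52.245.57.16/28 -> H0 at depth 28
  ? 193.243.111.70  path d0:-  best=no-route
  add 0.0.0.0/0 -> H2 at depth 0
  add 20.120.0.0/16 -> H4 at depth 16
  add 52.240.0.0/12 -> H1 at depth 12
  ? 87.13.237.231  path d0:H2→d1:-→d2:-→d3:-→d4:-→d5:-→d6:-→d7:-→d8:-→d9:-→d10:-→d11:-→d12:-→d13:-→d14:-→d15:-→d16:-→d17:-→d18:-→d19:-→d20:-→d21:-→d22:-→d23:-→d24:-→d25:-→d26:-→d27:-→d28:-→d29:-→d30:-→d31:-→d32:H1  best=H1
  add 87.0.0.0/12 -> H0 at depth 12
  ? 20.120.92.208  path d0:H2→d1:-→d2:-→d3:-→d4:-→d5:-→d6:-→d7:-→d8:-→d9:-→d10:-→d11:-→d12:-→d13:-→d14:-→d15:-→d16:H4→d17:-→d18:-→d19:-→d20:-→d21:-→d22:-→d23:-→d24:-→d25:-→d26:-→d27:-→d28:H2  best=H2
  add 0.0.0.0/0 -> H2 at depth 0
  add 52.245.57.16/28 -> H4 at depth 28
  ? 36.175.129.205  path d0:H2→d1:-→d2:-→d3:-  best=H2
  add 20.120.80.0/20 -> H1 at depth 20
  add 0.0.0.0/0 -> H1 at depth 0
  ? 87.13.237.231  path d0:H1→d1:-→d2:-→d3:-→d4:-→d5:-→d6:-→d7:-→d8:-→d9:-→d10:-→d11:-→d12:H0→d13:-→d14:-→d15:-→d16:-→d17:-→d18:-→d19:-→d20:-→d21:-→d22:-→d23:-→d24:-→d25:-→d26:-→d27:-→d28:-→d29:-→d30:-→d31:-→d32:H1  best=H1
  ? 87.29.237.231  path d0:H1→d1:-→d2:-→d3:-→d4:-→d5:-→d6:-→d7:-→d8:-→d9:-→d10:-→d11:-  best=H1
  ? 52.245.57.21  path d0:H1→d1:-→d2:-→d3:-→d4:-→d5:-→d6:-→d7:-→d8:-→d9:-→d10:-→d11:-→d12:H1→d13:-→d14:-→d15:-→d16:-→d17:-→d18:-→d19:-→d20:-→d21:-→d22:-→d23:-→d24:-→d25:-→d26:-→d27:-→d28:H4  best=H4
  add 31.56.232.160/28 -> H2 at depth 28
  ? 20.120.0.1  path d0:H1→d1:-→d2:-→d3:-→d4:-→d5:-→d6:-→d7:-→d8:-→d9:-→d10:-→d11:-→d12:-→d13:-→d14:-→d15:-→d16:H4→d17:-  best=H4
  add 0.0.0.0/0 -> H3 at depth 0
  add 20.120.0.0/14 -> H0 at depth 14
  add 20.120.92.212/32 -> H0 at depth 32
  add 31.0.0.0/8 -> H3 at depth 8
  ? 20.120.2.62  path d0:H3→d1:-→d2:-→d3:-→d4:-→d5:-→d6:-→d7:-→d8:-→d9:-→d10:-→d11:-→d12:-→d13:-→d14:H0→d15:-→d16:H4→d17:-  best=H4
  add 87.13.237.0/24 -> H1 at depth 24
  add 52.245.57.0/24 -> H3 at depth 24

== LOOKUPS ==
["no-route","H1","H2","H2","H1","H1","H4","H4","H4"]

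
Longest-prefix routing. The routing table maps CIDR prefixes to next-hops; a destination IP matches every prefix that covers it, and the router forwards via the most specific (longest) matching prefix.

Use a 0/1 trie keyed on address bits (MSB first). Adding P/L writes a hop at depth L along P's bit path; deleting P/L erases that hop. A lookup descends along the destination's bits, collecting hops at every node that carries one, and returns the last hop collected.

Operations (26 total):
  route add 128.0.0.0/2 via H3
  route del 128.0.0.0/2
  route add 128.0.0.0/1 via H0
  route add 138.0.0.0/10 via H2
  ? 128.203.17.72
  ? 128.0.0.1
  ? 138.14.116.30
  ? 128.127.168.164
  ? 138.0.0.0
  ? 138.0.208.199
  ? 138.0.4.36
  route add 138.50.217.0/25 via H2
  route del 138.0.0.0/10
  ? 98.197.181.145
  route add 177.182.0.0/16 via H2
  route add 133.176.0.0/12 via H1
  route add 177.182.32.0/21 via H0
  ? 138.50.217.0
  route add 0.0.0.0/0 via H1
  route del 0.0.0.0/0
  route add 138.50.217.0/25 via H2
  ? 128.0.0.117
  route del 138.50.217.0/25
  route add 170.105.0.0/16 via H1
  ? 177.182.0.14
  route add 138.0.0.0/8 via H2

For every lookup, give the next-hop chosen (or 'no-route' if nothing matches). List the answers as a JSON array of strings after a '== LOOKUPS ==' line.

Process each operation:
  add 128.0.0.0/2 -> H3 at depth 2
  - 128.0.0.0/2 clear@2
  add 128.0.0.0/1 -> H0 at depth 1
  add 138.0.0.0/10 -> H2 at depth 10
  ? 128.203.17.72  path d0:-→d1:H0→d2:-→d3:-→d4:-  best=H0
  ? 128.0.0.1  path d0:-→d1:H0→d2:-→d3:-→d4:-  best=H0
  ? 138.14.116.30  path d0:-→d1:H0→d2:-→d3:-→d4:-→d5:-→d6:-→d7:-→d8:-→d9:-→d10:H2  best=H2
  ? 128.127.168.164  path d0:-→d1:H0→d2:-→d3:-→d4:-  best=H0
  ? 138.0.0.0  path d0:-→d1:H0→d2:-→d3:-→d4:-→d5:-→d6:-→d7:-→d8:-→d9:-→d10:H2  best=H2
  ? 138.0.208.199  path d0:-→d1:H0→d2:-→d3:-→d4:-→d5:-→d6:-→d7:-→d8:-→d9:-→d10:H2  best=H2
  ? 138.0.4.36  path d0:-→d1:H0→d2:-→d3:-→d4:-→d5:-→d6:-→d7:-→d8:-→d9:-→d10:H2  best=H2
  add 138.50.217.0/25 -> H2 at depth 25
  - 138.0.0.0/10 clear@10
  ? 98.197.181.145  path d0:-  best=no-route
  add 177.182.0.0/16 -> H2 at depth 16
  add 133.176.0.0/12 -> H1 at depth 12
  add 177.182.32.0/21 -> H0 at depth 21
  ? 138.50.217.0  path d0:-→d1:H0→d2:-→d3:-→d4:-→d5:-→d6:-→d7:-→d8:-→d9:-→d10:-→d11:-→d12:-→d13:-→d14:-→d15:-→d16:-→d17:-→d18:-→d19:-→d20:-→d21:-→d22:-→d23:-→d24:-→d25:H2  best=H2
  add 0.0.0.0/0 -> H1 at depth 0
  - 0.0.0.0/0 clear@0
  add 138.50.217.0/25 -> H2 at depth 25
  ? 128.0.0.117  path d0:-→d1:H0→d2:-→d3:-→d4:-→d5:-  best=H0
  - 138.50.217.0/25 clear@25
  add 170.105.0.0/16 -> H1 at depth 16
  ? 177.182.0.14  path d0:-→d1:H0→d2:-→d3:-→d4:-→d5:-→d6:-→d7:-→d8:-→d9:-→d10:-→d11:-→d12:-→d13:-→d14:-→d15:-→d16:H2→d17:-→d18:-  best=H2
  add 138.0.0.0/8 -> H2 at depth 8

== LOOKUPS ==
["H0","H0","H2","H0","H2","H2","H2","no-route","H2","H0","H2"]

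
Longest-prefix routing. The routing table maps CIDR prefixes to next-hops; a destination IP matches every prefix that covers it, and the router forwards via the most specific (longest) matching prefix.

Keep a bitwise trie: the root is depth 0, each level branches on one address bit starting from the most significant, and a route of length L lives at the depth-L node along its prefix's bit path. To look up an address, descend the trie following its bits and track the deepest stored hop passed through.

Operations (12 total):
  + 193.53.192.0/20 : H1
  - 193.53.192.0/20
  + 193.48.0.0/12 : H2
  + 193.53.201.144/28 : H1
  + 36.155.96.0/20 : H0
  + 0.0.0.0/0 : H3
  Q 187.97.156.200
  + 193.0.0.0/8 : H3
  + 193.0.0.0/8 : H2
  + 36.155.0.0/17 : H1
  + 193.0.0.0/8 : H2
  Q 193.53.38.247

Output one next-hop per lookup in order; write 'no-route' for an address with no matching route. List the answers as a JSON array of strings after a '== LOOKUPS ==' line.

Process each operation:
  add 193.53.192.0/20 -> H1 at depth 20
  del 193.53.192.0/20 (clear depth 20)
  add 193.48.0.0/12 -> H2 at depth 12
  add 193.53.201.144/28 -> H1 at depth 28
  add 36.155.96.0/20 -> H0 at depth 20
  add 0.0.0.0/0 -> H3 at depth 0
  ? 187.97.156.200  path d0:H3→d1:-  best=H3
  add 193.0.0.0/8 -> H3 at depth 8
  add 193.0.0.0/8 -> H2 at depth 8
  add 36.155.0.0/17 -> H1 at depth 17
  add 193.0.0.0/8 -> H2 at depth 8
  ? 193.53.38.247  path d0:H3→d1:-→d2:-→d3:-→d4:-→d5:-→d6:-→d7:-→d8:H2→d9:-→d10:-→d11:-→d12:H2→d13:-→d14:-→d15:-→d16:-  best=H2

== LOOKUPS ==
["H3","H2"]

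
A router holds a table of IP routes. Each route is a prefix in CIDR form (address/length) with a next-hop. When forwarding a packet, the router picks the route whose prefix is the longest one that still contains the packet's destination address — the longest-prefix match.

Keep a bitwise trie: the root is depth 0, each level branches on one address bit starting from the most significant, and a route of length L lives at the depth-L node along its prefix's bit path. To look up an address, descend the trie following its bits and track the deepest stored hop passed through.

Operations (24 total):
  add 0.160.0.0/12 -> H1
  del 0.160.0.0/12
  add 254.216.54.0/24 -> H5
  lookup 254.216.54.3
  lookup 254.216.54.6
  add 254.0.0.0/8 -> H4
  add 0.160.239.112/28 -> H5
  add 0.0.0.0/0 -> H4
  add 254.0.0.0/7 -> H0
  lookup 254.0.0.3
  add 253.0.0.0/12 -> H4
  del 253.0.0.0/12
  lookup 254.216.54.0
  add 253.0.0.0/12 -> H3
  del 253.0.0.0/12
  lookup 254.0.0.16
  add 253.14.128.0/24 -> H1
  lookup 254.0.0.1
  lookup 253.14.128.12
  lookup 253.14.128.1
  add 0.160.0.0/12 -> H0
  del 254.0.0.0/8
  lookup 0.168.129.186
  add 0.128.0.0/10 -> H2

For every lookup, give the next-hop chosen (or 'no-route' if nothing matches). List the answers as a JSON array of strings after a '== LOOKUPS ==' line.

Process each operation:
  add 0.160.0.0/12 -> H1 at depth 12
  - 0.160.0.0/12 clear@12
  add 254.216.54.0/24 -> H5 at depth 24
  ? 254.216.54.3  path d0:-→d1:-→d2:-→d3:-→d4:-→d5:-→d6:-→d7:-→d8:-→d9:-→d10:-→d11:-→d12:-→d13:-→d14:-→d15:-→d16:-→d17:-→d18:-→d19:-→d20:-→d21:-→d22:-→d23:-→d24:H5  best=H5
  ? 254.216.54.6  path d0:-→d1:-→d2:-→d3:-→d4:-→d5:-→d6:-→d7:-→d8:-→d9:-→d10:-→d11:-→d12:-→d13:-→d14:-→d15:-→d16:-→d17:-→d18:-→d19:-→d20:-→d21:-→d22:-→d23:-→d24:H5  best=H5
  add 254.0.0.0/8 -> H4 at depth 8
  add 0.160.239.112/28 -> H5 at depth 28
  add 0.0.0.0/0 -> H4 at depth 0
  add 254.0.0.0/7 -> H0 at depth 7
  ? 254.0.0.3  path d0:H4→d1:-→d2:-→d3:-→d4:-→d5:-→d6:-→d7:H0→d8:H4  best=H4
  add 253.0.0.0/12 -> H4 at depth 12
  - 253.0.0.0/12 clear@12
  ? 254.216.54.0  path d0:H4→d1:-→d2:-→d3:-→d4:-→d5:-→d6:-→d7:H0→d8:H4→d9:-→d10:-→d11:-→d12:-→d13:-→d14:-→d15:-→d16:-→d17:-→d18:-→d19:-→d20:-→d21:-→d22:-→d23:-→d24:H5  best=H5
  add 253.0.0.0/12 -> H3 at depth 12
  - 253.0.0.0/12 clear@12
  ? 254.0.0.16  path d0:H4→d1:-→d2:-→d3:-→d4:-→d5:-→d6:-→d7:H0→d8:H4  best=H4
  add 253.14.128.0/24 -> H1 at depth 24
  ? 254.0.0.1  path d0:H4→d1:-→d2:-→d3:-→d4:-→d5:-→d6:-→d7:H0→d8:H4  best=H4
  ? 253.14.128.12  path d0:H4→d1:-→d2:-→d3:-→d4:-→d5:-→d6:-→d7:-→d8:-→d9:-→d10:-→d11:-→d12:-→d13:-→d14:-→d15:-→d16:-→d17:-→d18:-→d19:-→d20:-→d21:-→d22:-→d23:-→d24:H1  best=H1
  ? 253.14.128.1  path d0:H4→d1:-→d2:-→d3:-→d4:-→d5:-→d6:-→d7:-→d8:-→d9:-→d10:-→d11:-→d12:-→d13:-→d14:-→d15:-→d16:-→d17:-→d18:-→d19:-→d20:-→d21:-→d22:-→d23:-→d24:H1  best=H1
  add 0.160.0.0/12 -> H0 at depth 12
  - 254.0.0.0/8 clear@8
  ? 0.168.129.186  path d0:H4→d1:-→d2:-→d3:-→d4:-→d5:-→d6:-→d7:-→d8:-→d9:-→d10:-→d11:-→d12:H0  best=H0
  add 0.128.0.0/10 -> H2 at depth 10

== LOOKUPS ==
["H5","H5","H4","H5","H4","H4","H1","H1","H0"]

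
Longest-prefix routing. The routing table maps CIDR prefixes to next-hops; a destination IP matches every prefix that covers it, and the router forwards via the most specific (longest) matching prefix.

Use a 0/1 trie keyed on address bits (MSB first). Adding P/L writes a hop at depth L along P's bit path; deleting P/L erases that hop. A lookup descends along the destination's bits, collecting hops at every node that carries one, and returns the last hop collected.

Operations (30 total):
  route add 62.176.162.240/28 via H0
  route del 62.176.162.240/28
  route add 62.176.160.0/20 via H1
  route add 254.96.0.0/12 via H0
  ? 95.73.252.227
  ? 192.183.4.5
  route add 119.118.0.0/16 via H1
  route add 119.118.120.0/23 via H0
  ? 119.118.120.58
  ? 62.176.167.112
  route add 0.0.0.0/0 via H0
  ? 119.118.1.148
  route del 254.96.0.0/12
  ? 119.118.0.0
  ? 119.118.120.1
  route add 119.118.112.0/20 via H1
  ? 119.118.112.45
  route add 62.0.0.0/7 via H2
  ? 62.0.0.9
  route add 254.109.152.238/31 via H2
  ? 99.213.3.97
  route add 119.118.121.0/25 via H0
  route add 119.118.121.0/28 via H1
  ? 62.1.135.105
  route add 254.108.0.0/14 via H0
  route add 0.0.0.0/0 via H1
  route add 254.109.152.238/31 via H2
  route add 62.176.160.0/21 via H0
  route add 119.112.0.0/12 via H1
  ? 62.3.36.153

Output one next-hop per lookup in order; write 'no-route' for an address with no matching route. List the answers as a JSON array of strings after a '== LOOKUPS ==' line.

Process each operation:
  + 62.176.162.240/28 (H0) depth=28
  del 62.176.162.240/28 (clear depth 28)
  + 62.176.160.0/20 (H1) depth=20
  + 254.96.0.0/12 (H0) depth=12
  ? 95.73.252.227  path d0:-→d1:-  best=no-route
  ? 192.183.4.5  path d0:-→d1:-→d2:-  best=no-route
  + 119.118.0.0/16 (H1) depth=16
  + 119.118.120.0/23 (H0) depth=23
  ? 119.118.120.58  path d0:-→d1:-→d2:-→d3:-→d4:-→d5:-→d6:-→d7:-→d8:-→d9:-→d10:-→d11:-→d12:-→d13:-→d14:-→d15:-→d16:H1→d17:-→d18:-→d19:-→d20:-→d21:-→d22:-→d23:H0  best=H0
  ? 62.176.167.112  path d0:-→d1:-→d2:-→d3:-→d4:-→d5:-→d6:-→d7:-→d8:-→d9:-→d10:-→d11:-→d12:-→d13:-→d14:-→d15:-→d16:-→d17:-→d18:-→d19:-→d20:H1→d21:-  best=H1
  + 0.0.0.0/0 (H0) depth=0
  ? 119.118.1.148  path d0:H0→d1:-→d2:-→d3:-→d4:-→d5:-→d6:-→d7:-→d8:-→d9:-→d10:-→d11:-→d12:-→d13:-→d14:-→d15:-→d16:H1→d17:-  best=H1
  del 254.96.0.0/12 (clear depth 12)
  ? 119.118.0.0  path d0:H0→d1:-→d2:-→d3:-→d4:-→d5:-→d6:-→d7:-→d8:-→d9:-→d10:-→d11:-→d12:-→d13:-→d14:-→d15:-→d16:H1→d17:-  best=H1
  ? 119.118.120.1  path d0:H0→d1:-→d2:-→d3:-→d4:-→d5:-→d6:-→d7:-→d8:-→d9:-→d10:-→d11:-→d12:-→d13:-→d14:-→d15:-→d16:H1→d17:-→d18:-→d19:-→d20:-→d21:-→d22:-→d23:H0  best=H0
  + 119.118.112.0/20 (H1) depth=20
  ? 119.118.112.45  path d0:H0→d1:-→d2:-→d3:-→d4:-→d5:-→d6:-→d7:-→d8:-→d9:-→d10:-→d11:-→d12:-→d13:-→d14:-→d15:-→d16:H1→d17:-→d18:-→d19:-→d20:H1  best=H1
  + 62.0.0.0/7 (H2) depth=7
  ? 62.0.0.9  path d0:H0→d1:-→d2:-→d3:-→d4:-→d5:-→d6:-→d7:H2→d8:-  best=H2
  + 254.109.152.238/31 (H2) depth=31
  ? 99.213.3.97  path d0:H0→d1:-→d2:-→d3:-  best=H0
  + 119.118.121.0/25 (H0) depth=25
  + 119.118.121.0/28 (H1) depth=28
  ? 62.1.135.105  path d0:H0→d1:-→d2:-→d3:-→d4:-→d5:-→d6:-→d7:H2→d8:-  best=H2
  + 254.108.0.0/14 (H0) depth=14
  + 0.0.0.0/0 (H1) depth=0
  + 254.109.152.238/31 (H2) depth=31
  + 62.176.160.0/21 (H0) depth=21
  + 119.112.0.0/12 (H1) depth=12
  ? 62.3.36.153  path d0:H1→d1:-→d2:-→d3:-→d4:-→d5:-→d6:-→d7:H2→d8:-  best=H2

== LOOKUPS ==
["no-route","no-route","H0","H1","H1","H1","H0","H1","H2","H0","H2","H2"]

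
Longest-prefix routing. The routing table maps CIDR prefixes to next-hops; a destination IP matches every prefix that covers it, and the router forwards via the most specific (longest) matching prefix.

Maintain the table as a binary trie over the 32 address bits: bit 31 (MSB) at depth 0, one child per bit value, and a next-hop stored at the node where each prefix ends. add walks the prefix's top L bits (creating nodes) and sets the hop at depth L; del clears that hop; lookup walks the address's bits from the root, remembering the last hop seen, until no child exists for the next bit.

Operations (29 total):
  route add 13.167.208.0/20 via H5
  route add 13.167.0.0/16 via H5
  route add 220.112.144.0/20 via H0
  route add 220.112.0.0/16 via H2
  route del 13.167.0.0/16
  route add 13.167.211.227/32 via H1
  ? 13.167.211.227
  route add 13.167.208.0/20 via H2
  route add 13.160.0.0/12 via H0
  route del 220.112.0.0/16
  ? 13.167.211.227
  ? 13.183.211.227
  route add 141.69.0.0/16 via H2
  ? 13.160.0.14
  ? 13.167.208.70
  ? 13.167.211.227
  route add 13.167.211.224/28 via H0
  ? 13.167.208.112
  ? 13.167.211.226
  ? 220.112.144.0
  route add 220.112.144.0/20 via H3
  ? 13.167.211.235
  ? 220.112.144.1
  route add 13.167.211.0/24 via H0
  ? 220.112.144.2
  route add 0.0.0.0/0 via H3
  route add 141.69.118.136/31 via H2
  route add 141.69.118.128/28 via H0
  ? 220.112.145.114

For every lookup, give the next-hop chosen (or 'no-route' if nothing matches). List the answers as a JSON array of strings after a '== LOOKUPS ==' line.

Apply in order:
  + 13.167.208.0/20 (H5) depth=20
  + 13.167.0.0/16 (H5) depth=16
  + 220.112.144.0/20 (H0) depth=20
  + 220.112.0.0/16 (H2) depth=16
  - 13.167.0.0/16 clear@16
  + 13.167.211.227/32 (H1) depth=32
  Q 13.167.211.227: descend 00001101101001111101001111100011 ; hops seen [H5,H1] ; pick H1
  + 13.167.208.0/20 (H2) depth=20
  + 13.160.0.0/12 (H0) depth=12
  - 220.112.0.0/16 clear@16
  Q 13.167.211.227: descend 00001101101001111101001111100011 ; hops seen [H0,H2,H1] ; pick H1
  Q 13.183.211.227: descend 00001101101 ; hops seen [∅] ; pick no-route
  + 141.69.0.0/16 (H2) depth=16
  Q 13.160.0.14: descend 0000110110100 ; hops seen [H0] ; pick H0
  Q 13.167.208.70: descend 0000110110100111110100 ; hops seen [H0,H2] ; pick H2
  Q 13.167.211.227: descend 00001101101001111101001111100011 ; hops seen [H0,H2,H1] ; pick H1
  + 13.167.211.224/28 (H0) depth=28
  Q 13.167.208.112: descend 0000110110100111110100 ; hops seen [H0,H2] ; pick H2
  Q 13.167.211.226: descend 0000110110100111110100111110001 ; hops seen [H0,H2,H0] ; pick H0
  Q 220.112.144.0: descend 11011100011100001001 ; hops seen [H0] ; pick H0
  + 220.112.144.0/20 (H3) depth=20
  Q 13.167.211.235: descend 0000110110100111110100111110 ; hops seen [H0,H2,H0] ; pick H0
  Q 220.112.144.1: descend 11011100011100001001 ; hops seen [H3] ; pick H3
  + 13.167.211.0/24 (H0) depth=24
  Q 220.112.144.2: descend 11011100011100001001 ; hops seen [H3] ; pick H3
  + 0.0.0.0/0 (H3) depth=0
  + 141.69.118.136/31 (H2) depth=31
  + 141.69.118.128/28 (H0) depth=28
  Q 220.112.145.114: descend 11011100011100001001 ; hops seen [H3,H3] ; pick H3

== LOOKUPS ==
["H1","H1","no-route","H0","H2","H1","H2","H0","H0","H0","H3","H3","H3"]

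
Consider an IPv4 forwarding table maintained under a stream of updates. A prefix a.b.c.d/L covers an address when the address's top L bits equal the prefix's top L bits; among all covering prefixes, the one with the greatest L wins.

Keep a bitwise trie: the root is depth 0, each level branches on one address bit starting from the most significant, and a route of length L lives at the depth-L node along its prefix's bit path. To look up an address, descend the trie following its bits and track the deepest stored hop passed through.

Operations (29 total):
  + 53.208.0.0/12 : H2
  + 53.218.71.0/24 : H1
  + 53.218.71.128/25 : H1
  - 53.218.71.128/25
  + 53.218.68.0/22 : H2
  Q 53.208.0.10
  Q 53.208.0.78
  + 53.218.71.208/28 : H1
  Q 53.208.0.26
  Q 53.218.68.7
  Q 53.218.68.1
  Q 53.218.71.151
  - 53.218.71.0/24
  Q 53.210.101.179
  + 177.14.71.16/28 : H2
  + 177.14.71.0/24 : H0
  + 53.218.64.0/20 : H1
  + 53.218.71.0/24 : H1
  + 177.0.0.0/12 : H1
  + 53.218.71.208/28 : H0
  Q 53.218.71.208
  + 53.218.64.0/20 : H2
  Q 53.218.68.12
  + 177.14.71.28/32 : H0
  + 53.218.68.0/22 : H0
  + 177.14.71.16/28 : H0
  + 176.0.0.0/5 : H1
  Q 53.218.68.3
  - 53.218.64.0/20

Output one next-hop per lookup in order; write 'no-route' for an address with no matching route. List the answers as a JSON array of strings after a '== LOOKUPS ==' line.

Trace:
  add 53.208.0.0/12 -> H2 at depth 12
  add 53.218.71.0/24 -> H1 at depth 24
  add 53.218.71.128/25 -> H1 at depth 25
  del 53.218.71.128/25 (clear depth 25)
  add 53.218.68.0/22 -> H2 at depth 22
  lookup 53.208.0.10: bits 001101011101 walk d0:-→d1:-→d2:-→d3:-→d4:-→d5:-→d6:-→d7:-→d8:-→d9:-→d10:-→d11:-→d12:H2 -> H2
  lookup 53.208.0.78: bits 001101011101 walk d0:-→d1:-→d2:-→d3:-→d4:-→d5:-→d6:-→d7:-→d8:-→d9:-→d10:-→d11:-→d12:H2 -> H2
  add 53.218.71.208/28 -> H1 at depth 28
  lookup 53.208.0.26: bits 001101011101 walk d0:-→d1:-→d2:-→d3:-→d4:-→d5:-→d6:-→d7:-→d8:-→d9:-→d10:-→d11:-→d12:H2 -> H2
  lookup 53.218.68.7: bits 0011010111011010010001 walk d0:-→d1:-→d2:-→d3:-→d4:-→d5:-→d6:-→d7:-→d8:-→d9:-→d10:-→d11:-→d12:H2→d13:-→d14:-→d15:-→d16:-→d17:-→d18:-→d19:-→d20:-→d21:-→d22:H2 -> H2
  lookup 53.218.68.1: bits 0011010111011010010001 walk d0:-→d1:-→d2:-→d3:-→d4:-→d5:-→d6:-→d7:-→d8:-→d9:-→d10:-→d11:-→d12:H2→d13:-→d14:-→d15:-→d16:-→d17:-→d18:-→d19:-→d20:-→d21:-→d22:H2 -> H2
  lookup 53.218.71.151: bits 0011010111011010010001111 walk d0:-→d1:-→d2:-→d3:-→d4:-→d5:-→d6:-→d7:-→d8:-→d9:-→d10:-→d11:-→d12:H2→d13:-→d14:-→d15:-→d16:-→d17:-→d18:-→d19:-→d20:-→d21:-→d22:H2→d23:-→d24:H1→d25:- -> H1
  del 53.218.71.0/24 (clear depth 24)
  lookup 53.210.101.179: bits 001101011101 walk d0:-→d1:-→d2:-→d3:-→d4:-→d5:-→d6:-→d7:-→d8:-→d9:-→d10:-→d11:-→d12:H2 -> H2
  add 177.14.71.16/28 -> H2 at depth 28
  add 177.14.71.0/24 -> H0 at depth 24
  add 53.218.64.0/20 -> H1 at depth 20
  add 53.218.71.0/24 -> H1 at depth 24
  add 177.0.0.0/12 -> H1 at depth 12
  add 53.218.71.208/28 -> H0 at depth 28
  lookup 53.218.71.208: bits 0011010111011010010001111101 walk d0:-→d1:-→d2:-→d3:-→d4:-→d5:-→d6:-→d7:-→d8:-→d9:-→d10:-→d11:-→d12:H2→d13:-→d14:-→d15:-→d16:-→d17:-→d18:-→d19:-→d20:H1→d21:-→d22:H2→d23:-→d24:H1→d25:-→d26:-→d27:-→d28:H0 -> H0
  add 53.218.64.0/20 -> H2 at depth 20
  lookup 53.218.68.12: bits 0011010111011010010001 walk d0:-→d1:-→d2:-→d3:-→d4:-→d5:-→d6:-→d7:-→d8:-→d9:-→d10:-→d11:-→d12:H2→d13:-→d14:-→d15:-→d16:-→d17:-→d18:-→d19:-→d20:H2→d21:-→d22:H2 -> H2
  add 177.14.71.28/32 -> H0 at depth 32
  add 53.218.68.0/22 -> H0 at depth 22
  add 177.14.71.16/28 -> H0 at depth 28
  add 176.0.0.0/5 -> H1 at depth 5
  lookup 53.218.68.3: bits 0011010111011010010001 walk d0:-→d1:-→d2:-→d3:-→d4:-→d5:-→d6:-→d7:-→d8:-→d9:-→d10:-→d11:-→d12:H2→d13:-→d14:-→d15:-→d16:-→d17:-→d18:-→d19:-→d20:H2→d21:-→d22:H0 -> H0
  del 53.218.64.0/20 (clear depth 20)

== LOOKUPS ==
["H2","H2","H2","H2","H2","H1","H2","H0","H2","H0"]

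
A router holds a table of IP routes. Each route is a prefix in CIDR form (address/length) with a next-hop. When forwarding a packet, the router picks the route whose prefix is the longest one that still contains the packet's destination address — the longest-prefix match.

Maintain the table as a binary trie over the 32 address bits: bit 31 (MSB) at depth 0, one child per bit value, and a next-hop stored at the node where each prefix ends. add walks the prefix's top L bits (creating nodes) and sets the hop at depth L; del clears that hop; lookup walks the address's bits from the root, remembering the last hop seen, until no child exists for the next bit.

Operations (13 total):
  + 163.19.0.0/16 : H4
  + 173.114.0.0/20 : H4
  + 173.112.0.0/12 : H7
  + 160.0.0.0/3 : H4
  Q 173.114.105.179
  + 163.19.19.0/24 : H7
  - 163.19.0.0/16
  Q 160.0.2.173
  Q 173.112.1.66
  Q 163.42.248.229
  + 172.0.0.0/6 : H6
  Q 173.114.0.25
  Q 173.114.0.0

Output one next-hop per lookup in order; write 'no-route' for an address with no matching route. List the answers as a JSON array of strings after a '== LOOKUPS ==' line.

Trace:
  add 163.19.0.0/16 -> H4 at depth 16
  add 173.114.0.0/20 -> H4 at depth 20
  add 173.112.0.0/12 -> H7 at depth 12
  add 160.0.0.0/3 -> H4 at depth 3
  ? 173.114.105.179  path d0:-→d1:-→d2:-→d3:H4→d4:-→d5:-→d6:-→d7:-→d8:-→d9:-→d10:-→d11:-→d12:H7→d13:-→d14:-→d15:-→d16:-→d17:-  best=H7
  add 163.19.19.0/24 -> H7 at depth 24
  del 163.19.0.0/16 (clear depth 16)
  ? 160.0.2.173  path d0:-→d1:-→d2:-→d3:H4→d4:-→d5:-→d6:-  best=H4
  ? 173.112.1.66  path d0:-→d1:-→d2:-→d3:H4→d4:-→d5:-→d6:-→d7:-→d8:-→d9:-→d10:-→d11:-→d12:H7→d13:-→d14:-  best=H7
  ? 163.42.248.229  path d0:-→d1:-→d2:-→d3:H4→d4:-→d5:-→d6:-→d7:-→d8:-→d9:-→d10:-  best=H4
  add 172.0.0.0/6 -> H6 at depth 6
  ? 173.114.0.25  path d0:-→d1:-→d2:-→d3:H4→d4:-→d5:-→d6:H6→d7:-→d8:-→d9:-→d10:-→d11:-→d12:H7→d13:-→d14:-→d15:-→d16:-→d17:-→d18:-→d19:-→d20:H4  best=H4
  ? 173.114.0.0  path d0:-→d1:-→d2:-→d3:H4→d4:-→d5:-→d6:H6→d7:-→d8:-→d9:-→d10:-→d11:-→d12:H7→d13:-→d14:-→d15:-→d16:-→d17:-→d18:-→d19:-→d20:H4  best=H4

== LOOKUPS ==
["H7","H4","H7","H4","H4","H4"]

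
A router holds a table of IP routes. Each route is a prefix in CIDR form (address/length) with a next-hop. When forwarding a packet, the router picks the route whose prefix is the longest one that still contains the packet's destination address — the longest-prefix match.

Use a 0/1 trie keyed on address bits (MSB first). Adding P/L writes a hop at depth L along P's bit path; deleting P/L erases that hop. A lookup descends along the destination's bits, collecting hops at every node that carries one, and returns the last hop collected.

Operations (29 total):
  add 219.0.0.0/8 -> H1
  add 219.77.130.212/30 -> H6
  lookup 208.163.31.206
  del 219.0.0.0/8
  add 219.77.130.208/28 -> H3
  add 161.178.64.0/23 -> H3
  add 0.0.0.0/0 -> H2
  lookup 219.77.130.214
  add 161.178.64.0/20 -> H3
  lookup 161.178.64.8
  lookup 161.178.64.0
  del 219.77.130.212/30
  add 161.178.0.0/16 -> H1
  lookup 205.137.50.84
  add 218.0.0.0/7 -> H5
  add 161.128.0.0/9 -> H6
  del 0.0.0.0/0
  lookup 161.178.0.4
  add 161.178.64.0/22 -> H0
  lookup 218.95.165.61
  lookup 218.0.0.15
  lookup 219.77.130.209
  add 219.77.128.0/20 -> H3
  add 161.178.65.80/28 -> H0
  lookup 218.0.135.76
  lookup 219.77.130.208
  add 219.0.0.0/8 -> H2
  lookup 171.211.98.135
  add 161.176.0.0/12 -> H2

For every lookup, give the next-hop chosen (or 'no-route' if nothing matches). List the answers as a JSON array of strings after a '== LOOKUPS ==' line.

Process each operation:
  add 219.0.0.0/8 -> H1 at depth 8
  add 219.77.130.212/30 -> H6 at depth 30
  lookup 208.163.31.206: bits 1101 walk d0:-→d1:-→d2:-→d3:-→d4:- -> no-route
  del 219.0.0.0/8 (clear depth 8)
  add 219.77.130.208/28 -> H3 at depth 28
  add 161.178.64.0/23 -> H3 at depth 23
  add 0.0.0.0/0 -> H2 at depth 0
  lookup 219.77.130.214: bits 110110110100110110000010110101 walk d0:H2→d1:-→d2:-→d3:-→d4:-→d5:-→d6:-→d7:-→d8:-→d9:-→d10:-→d11:-→d12:-→d13:-→d14:-→d15:-→d16:-→d17:-→d18:-→d19:-→d20:-→d21:-→d22:-→d23:-→d24:-→d25:-→d26:-→d27:-→d28:H3→d29:-→d30:H6 -> H6
  add 161.178.64.0/20 -> H3 at depth 20
  lookup 161.178.64.8: bits 10100001101100100100000 walk d0:H2→d1:-→d2:-→d3:-→d4:-→d5:-→d6:-→d7:-→d8:-→d9:-→d10:-→d11:-→d12:-→d13:-→d14:-→d15:-→d16:-→d17:-→d18:-→d19:-→d20:H3→d21:-→d22:-→d23:H3 -> H3
  lookup 161.178.64.0: bits 10100001101100100100000 walk d0:H2→d1:-→d2:-→d3:-→d4:-→d5:-→d6:-→d7:-→d8:-→d9:-→d10:-→d11:-→d12:-→d13:-→d14:-→d15:-→d16:-→d17:-→d18:-→d19:-→d20:H3→d21:-→d22:-→d23:H3 -> H3
  del 219.77.130.212/30 (clear depth 30)
  add 161.178.0.0/16 -> H1 at depth 16
  lookup 205.137.50.84: bits 110 walk d0:H2→d1:-→d2:-→d3:- -> H2
  add 218.0.0.0/7 -> H5 at depth 7
  add 161.128.0.0/9 -> H6 at depth 9
  del 0.0.0.0/0 (clear depth 0)
  lookup 161.178.0.4: bits 10100001101100100 walk d0:-→d1:-→d2:-→d3:-→d4:-→d5:-→d6:-→d7:-→d8:-→d9:H6→d10:-→d11:-→d12:-→d13:-→d14:-→d15:-→d16:H1→d17:- -> H1
  add 161.178.64.0/22 -> H0 at depth 22
  lookup 218.95.165.61: bits 1101101 walk d0:-→d1:-→d2:-→d3:-→d4:-→d5:-→d6:-→d7:H5 -> H5
  lookup 218.0.0.15: bits 1101101 walk d0:-→d1:-→d2:-→d3:-→d4:-→d5:-→d6:-→d7:H5 -> H5
  lookup 219.77.130.209: bits 11011011010011011000001011010 walk d0:-→d1:-→d2:-→d3:-→d4:-→d5:-→d6:-→d7:H5→d8:-→d9:-→d10:-→d11:-→d12:-→d13:-→d14:-→d15:-→d16:-→d17:-→d18:-→d19:-→d20:-→d21:-→d22:-→d23:-→d24:-→d25:-→d26:-→d27:-→d28:H3→d29:- -> H3
  add 219.77.128.0/20 -> H3 at depth 20
  add 161.178.65.80/28 -> H0 at depth 28
  lookup 218.0.135.76: bits 1101101 walk d0:-→d1:-→d2:-→d3:-→d4:-→d5:-→d6:-→d7:H5 -> H5
  lookup 219.77.130.208: bits 11011011010011011000001011010 walk d0:-→d1:-→d2:-→d3:-→d4:-→d5:-→d6:-→d7:H5→d8:-→d9:-→d10:-→d11:-→d12:-→d13:-→d14:-→d15:-→d16:-→d17:-→d18:-→d19:-→d20:H3→d21:-→d22:-→d23:-→d24:-→d25:-→d26:-→d27:-→d28:H3→d29:- -> H3
  add 219.0.0.0/8 -> H2 at depth 8
  lookup 171.211.98.135: bits 1010 walk d0:-→d1:-→d2:-→d3:-→d4:- -> no-route
  add 161.176.0.0/12 -> H2 at depth 12

== LOOKUPS ==
["no-route","H6","H3","H3","H2","H1","H5","H5","H3","H5","H3","no-route"]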